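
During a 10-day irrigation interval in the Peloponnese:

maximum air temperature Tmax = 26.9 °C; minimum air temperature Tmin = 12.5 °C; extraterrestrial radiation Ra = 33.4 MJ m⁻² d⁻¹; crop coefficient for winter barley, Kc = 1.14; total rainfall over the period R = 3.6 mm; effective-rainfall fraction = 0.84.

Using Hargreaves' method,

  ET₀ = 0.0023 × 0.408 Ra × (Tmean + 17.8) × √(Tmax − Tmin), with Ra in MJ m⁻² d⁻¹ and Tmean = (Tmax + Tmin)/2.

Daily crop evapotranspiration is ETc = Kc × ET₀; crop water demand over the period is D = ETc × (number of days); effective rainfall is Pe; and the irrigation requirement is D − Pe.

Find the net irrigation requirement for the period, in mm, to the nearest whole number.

Tmean = (26.9 + 12.5)/2 = 19.70 °C
0.408 Ra = 0.408 × 33.4 = 13.6272 mm/d equivalent
ET₀ = 0.0023 × 13.6272 × (19.70 + 17.8) × √14.4 = 0.0023 × 13.6272 × 37.50 × 3.7947 = 4.4601 mm/d
ETc = Kc × ET₀ = 1.14 × 4.4601 = 5.0845 mm/d
Crop demand D = ETc × 10 d = 5.0845 × 10 = 50.845 mm
Pe = 0.84 × 3.6 = 3.024 mm
D − Pe = 50.845 − 3.024 = 47.821 mm

48 mm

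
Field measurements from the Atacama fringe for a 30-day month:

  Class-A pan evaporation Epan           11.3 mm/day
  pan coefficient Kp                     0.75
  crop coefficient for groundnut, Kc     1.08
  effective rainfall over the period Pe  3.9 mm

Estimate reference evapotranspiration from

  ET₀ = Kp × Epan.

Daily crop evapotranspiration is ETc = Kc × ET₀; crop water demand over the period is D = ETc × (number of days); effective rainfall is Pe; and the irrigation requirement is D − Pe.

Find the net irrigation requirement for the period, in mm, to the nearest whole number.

ET₀ = 0.75 × 11.3 = 8.4750 mm/d
ETc = Kc × ET₀ = 1.08 × 8.4750 = 9.1530 mm/d
Crop demand D = ETc × 30 d = 9.1530 × 30 = 274.590 mm
D − Pe = 274.590 − 3.9 = 270.690 mm

271 mm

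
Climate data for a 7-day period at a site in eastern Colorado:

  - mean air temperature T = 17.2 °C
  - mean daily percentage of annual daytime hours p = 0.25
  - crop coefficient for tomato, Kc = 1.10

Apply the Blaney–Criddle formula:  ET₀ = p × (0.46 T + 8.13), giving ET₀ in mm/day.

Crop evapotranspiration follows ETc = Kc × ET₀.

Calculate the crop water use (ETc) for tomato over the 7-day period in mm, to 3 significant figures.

ET₀ = 0.25 × (0.46 × 17.2 + 8.13) = 0.25 × 16.042 = 4.0105 mm/d
ETc = Kc × ET₀ = 1.10 × 4.0105 = 4.4116 mm/d
Over 7 days: 4.4116 × 7 = 30.881 mm

30.9 mm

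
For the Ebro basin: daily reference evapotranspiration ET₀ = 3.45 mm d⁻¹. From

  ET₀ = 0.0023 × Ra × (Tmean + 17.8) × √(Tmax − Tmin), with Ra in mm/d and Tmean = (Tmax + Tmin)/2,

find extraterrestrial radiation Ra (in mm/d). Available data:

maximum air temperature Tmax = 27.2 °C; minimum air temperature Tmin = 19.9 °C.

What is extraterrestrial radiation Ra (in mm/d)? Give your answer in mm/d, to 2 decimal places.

13.43 mm/d

Tmean = 23.55 °C; √ΔT = 2.7019
Ra = ET₀ / [0.0023 × (Tmean+17.8) × √ΔT] = 3.45 / (0.0023 × 41.35 × 2.7019) = 13.426 mm/d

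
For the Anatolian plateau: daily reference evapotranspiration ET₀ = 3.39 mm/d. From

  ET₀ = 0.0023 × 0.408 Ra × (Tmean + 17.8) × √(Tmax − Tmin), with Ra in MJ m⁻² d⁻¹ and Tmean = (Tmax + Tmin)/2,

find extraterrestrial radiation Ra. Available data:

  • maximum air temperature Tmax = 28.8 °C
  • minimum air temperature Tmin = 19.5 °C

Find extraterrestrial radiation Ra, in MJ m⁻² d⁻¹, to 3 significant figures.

Tmean = (28.8+19.5)/2 = 24.15 °C; ΔT = 9.3
Ra = ET₀ / [0.0023 × 0.408 × (Tmean+17.8) × √ΔT]
   = 3.39 / (0.0023 × 0.408 × 41.95 × 3.0496) = 28.238 MJ m⁻² d⁻¹

28.2 MJ m⁻² d⁻¹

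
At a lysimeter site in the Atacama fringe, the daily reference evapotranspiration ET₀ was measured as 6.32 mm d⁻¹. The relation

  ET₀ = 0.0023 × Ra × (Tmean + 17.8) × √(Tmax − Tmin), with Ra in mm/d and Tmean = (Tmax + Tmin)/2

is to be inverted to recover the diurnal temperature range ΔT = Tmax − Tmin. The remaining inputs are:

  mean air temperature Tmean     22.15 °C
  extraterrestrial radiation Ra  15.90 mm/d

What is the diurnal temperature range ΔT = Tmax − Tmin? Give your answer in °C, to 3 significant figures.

√ΔT = ET₀ / [0.0023 × Ra × (Tmean+17.8)] = 6.32 / (0.0023 × 15.90 × 39.95) = 4.3259
ΔT = 4.3259² = 18.713 °C

18.7 °C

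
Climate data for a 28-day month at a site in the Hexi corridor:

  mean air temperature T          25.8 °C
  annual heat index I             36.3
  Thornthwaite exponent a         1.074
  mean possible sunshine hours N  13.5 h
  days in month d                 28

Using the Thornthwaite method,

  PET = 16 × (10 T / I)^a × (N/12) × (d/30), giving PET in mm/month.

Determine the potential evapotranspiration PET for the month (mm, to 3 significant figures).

10T/I = 10 × 25.8 / 36.3 = 7.1074
(10T/I)^a = 7.1074^1.074 = 8.2175
Uncorrected PET = 16 × 8.2175 = 131.480 mm
Correction = (N/12)(d/30) = (13.5/12)(28/30) = 1.0500
PET = 131.480 × 1.0500 = 138.054 mm/month

138 mm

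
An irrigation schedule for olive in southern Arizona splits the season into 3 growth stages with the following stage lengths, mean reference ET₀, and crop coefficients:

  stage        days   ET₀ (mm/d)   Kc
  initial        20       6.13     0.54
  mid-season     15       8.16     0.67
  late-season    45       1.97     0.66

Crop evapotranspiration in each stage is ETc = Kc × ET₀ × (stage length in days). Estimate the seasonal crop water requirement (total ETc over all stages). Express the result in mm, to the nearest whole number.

initial: 0.54 × 6.13 × 20 = 66.20 mm
mid-season: 0.67 × 8.16 × 15 = 82.01 mm
late-season: 0.66 × 1.97 × 45 = 58.51 mm
Seasonal total = 206.72 mm

207 mm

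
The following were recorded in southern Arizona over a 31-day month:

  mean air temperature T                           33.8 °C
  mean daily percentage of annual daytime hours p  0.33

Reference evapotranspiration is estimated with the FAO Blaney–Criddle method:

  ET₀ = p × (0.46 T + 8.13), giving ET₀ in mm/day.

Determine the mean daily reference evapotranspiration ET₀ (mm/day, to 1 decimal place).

7.8 mm/day

ET₀ = 0.33 × (0.46 × 33.8 + 8.13) = 0.33 × 23.678 = 7.8137 mm/d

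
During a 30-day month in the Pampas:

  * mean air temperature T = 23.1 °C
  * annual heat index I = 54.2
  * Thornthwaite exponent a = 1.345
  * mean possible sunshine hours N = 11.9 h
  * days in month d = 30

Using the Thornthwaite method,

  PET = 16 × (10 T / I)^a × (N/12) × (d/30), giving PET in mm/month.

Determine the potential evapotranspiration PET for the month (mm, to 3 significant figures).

112 mm

10T/I = 10 × 23.1 / 54.2 = 4.2620
(10T/I)^a = 4.2620^1.345 = 7.0280
Uncorrected PET = 16 × 7.0280 = 112.448 mm
Correction = (N/12)(d/30) = (11.9/12)(30/30) = 0.9917
PET = 112.448 × 0.9917 = 111.515 mm/month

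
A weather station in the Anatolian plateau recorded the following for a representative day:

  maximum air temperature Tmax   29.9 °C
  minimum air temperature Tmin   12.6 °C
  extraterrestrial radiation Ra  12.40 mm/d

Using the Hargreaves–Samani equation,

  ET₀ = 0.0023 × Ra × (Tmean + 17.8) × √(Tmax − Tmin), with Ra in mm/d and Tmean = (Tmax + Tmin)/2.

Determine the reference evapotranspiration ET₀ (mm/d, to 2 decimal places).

Tmean = (29.9 + 12.6)/2 = 21.25 °C
ET₀ = 0.0023 × 12.40 × (21.25 + 17.8) × √17.3 = 0.0023 × 12.40 × 39.05 × 4.1593 = 4.6322 mm/d

4.63 mm/d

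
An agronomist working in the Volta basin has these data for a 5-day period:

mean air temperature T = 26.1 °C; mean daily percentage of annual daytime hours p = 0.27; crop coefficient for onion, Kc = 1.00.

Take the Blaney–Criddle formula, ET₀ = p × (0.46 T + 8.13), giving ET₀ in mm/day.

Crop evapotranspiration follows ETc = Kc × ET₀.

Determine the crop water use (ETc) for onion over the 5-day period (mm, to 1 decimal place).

ET₀ = 0.27 × (0.46 × 26.1 + 8.13) = 0.27 × 20.136 = 5.4367 mm/d
ETc = Kc × ET₀ = 1.00 × 5.4367 = 5.4367 mm/d
Over 5 days: 5.4367 × 5 = 27.184 mm

27.2 mm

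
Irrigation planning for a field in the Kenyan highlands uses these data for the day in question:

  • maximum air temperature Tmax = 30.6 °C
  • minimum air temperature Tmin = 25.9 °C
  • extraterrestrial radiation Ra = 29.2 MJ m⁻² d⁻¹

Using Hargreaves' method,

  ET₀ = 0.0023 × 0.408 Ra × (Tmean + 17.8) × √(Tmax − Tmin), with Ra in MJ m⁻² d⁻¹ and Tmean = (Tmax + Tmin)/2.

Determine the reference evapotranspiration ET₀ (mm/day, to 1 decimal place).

Tmean = (30.6 + 25.9)/2 = 28.25 °C
0.408 Ra = 0.408 × 29.2 = 11.9136 mm/d equivalent
ET₀ = 0.0023 × 11.9136 × (28.25 + 17.8) × √4.7 = 0.0023 × 11.9136 × 46.05 × 2.1679 = 2.7355 mm/d

2.7 mm/day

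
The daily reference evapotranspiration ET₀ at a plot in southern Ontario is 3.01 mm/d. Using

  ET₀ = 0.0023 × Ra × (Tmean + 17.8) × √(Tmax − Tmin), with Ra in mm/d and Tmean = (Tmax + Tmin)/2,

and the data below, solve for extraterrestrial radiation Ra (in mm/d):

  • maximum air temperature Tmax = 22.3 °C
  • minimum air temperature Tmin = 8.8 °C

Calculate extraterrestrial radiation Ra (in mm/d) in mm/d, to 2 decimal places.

10.68 mm/d

Tmean = 15.55 °C; √ΔT = 3.6742
Ra = ET₀ / [0.0023 × (Tmean+17.8) × √ΔT] = 3.01 / (0.0023 × 33.35 × 3.6742) = 10.680 mm/d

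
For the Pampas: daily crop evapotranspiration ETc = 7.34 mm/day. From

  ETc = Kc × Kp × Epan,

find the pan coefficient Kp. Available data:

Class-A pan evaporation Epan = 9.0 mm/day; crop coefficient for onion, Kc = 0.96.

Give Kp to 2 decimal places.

ETc = Kc × Kp × Epan  ⇒  Kp = ETc / (Kc × Epan)
Kp = 7.34 / (0.96 × 9.0) = 7.34 / 8.640 = 0.8495

0.85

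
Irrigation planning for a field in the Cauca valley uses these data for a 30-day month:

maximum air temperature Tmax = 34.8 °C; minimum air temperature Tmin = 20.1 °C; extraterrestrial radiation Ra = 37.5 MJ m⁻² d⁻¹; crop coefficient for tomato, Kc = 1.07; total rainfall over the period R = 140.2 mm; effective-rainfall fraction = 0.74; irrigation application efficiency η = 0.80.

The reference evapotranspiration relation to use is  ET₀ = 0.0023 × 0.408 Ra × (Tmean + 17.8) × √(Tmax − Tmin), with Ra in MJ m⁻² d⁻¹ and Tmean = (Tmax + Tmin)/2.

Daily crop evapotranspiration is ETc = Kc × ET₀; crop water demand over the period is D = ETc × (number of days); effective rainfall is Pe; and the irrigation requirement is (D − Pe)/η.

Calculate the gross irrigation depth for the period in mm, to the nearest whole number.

Tmean = (34.8 + 20.1)/2 = 27.45 °C
0.408 Ra = 0.408 × 37.5 = 15.3000 mm/d equivalent
ET₀ = 0.0023 × 15.3000 × (27.45 + 17.8) × √14.7 = 0.0023 × 15.3000 × 45.25 × 3.8341 = 6.1052 mm/d
ETc = Kc × ET₀ = 1.07 × 6.1052 = 6.5326 mm/d
Crop demand D = ETc × 30 d = 6.5326 × 30 = 195.978 mm
Pe = 0.74 × 140.2 = 103.748 mm
D − Pe = 195.978 − 103.748 = 92.230 mm
Gross irrigation = 92.230 / 0.80 = 115.288 mm

115 mm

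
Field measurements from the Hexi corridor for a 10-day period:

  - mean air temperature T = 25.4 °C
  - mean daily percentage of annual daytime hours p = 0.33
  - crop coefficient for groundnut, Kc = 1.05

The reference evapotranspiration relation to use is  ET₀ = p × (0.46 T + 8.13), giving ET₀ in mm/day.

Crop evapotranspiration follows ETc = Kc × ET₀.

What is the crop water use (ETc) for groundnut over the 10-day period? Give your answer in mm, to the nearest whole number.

ET₀ = 0.33 × (0.46 × 25.4 + 8.13) = 0.33 × 19.814 = 6.5386 mm/d
ETc = Kc × ET₀ = 1.05 × 6.5386 = 6.8655 mm/d
Over 10 days: 6.8655 × 10 = 68.655 mm

69 mm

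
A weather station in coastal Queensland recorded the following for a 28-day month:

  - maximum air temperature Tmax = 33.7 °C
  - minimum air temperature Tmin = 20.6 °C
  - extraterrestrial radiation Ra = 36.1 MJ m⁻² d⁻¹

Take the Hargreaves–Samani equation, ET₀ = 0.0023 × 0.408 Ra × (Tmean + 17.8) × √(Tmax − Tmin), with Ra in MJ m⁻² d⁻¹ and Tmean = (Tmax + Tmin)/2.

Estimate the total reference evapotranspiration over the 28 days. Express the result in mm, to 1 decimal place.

154.3 mm

Tmean = (33.7 + 20.6)/2 = 27.15 °C
0.408 Ra = 0.408 × 36.1 = 14.7288 mm/d equivalent
ET₀ = 0.0023 × 14.7288 × (27.15 + 17.8) × √13.1 = 0.0023 × 14.7288 × 44.95 × 3.6194 = 5.5114 mm/d
Over 28 days: 5.5114 × 28 = 154.319 mm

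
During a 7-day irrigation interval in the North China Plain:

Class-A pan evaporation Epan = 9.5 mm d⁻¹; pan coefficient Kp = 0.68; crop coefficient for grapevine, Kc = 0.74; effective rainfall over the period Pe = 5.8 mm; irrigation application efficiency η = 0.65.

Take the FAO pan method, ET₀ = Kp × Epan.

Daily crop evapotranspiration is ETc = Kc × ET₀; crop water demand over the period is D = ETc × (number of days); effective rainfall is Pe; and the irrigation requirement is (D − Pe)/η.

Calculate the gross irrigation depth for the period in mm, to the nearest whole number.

43 mm

ET₀ = 0.68 × 9.5 = 6.4600 mm/d
ETc = Kc × ET₀ = 0.74 × 6.4600 = 4.7804 mm/d
Crop demand D = ETc × 7 d = 4.7804 × 7 = 33.463 mm
D − Pe = 33.463 − 5.8 = 27.663 mm
Gross irrigation = 27.663 / 0.65 = 42.558 mm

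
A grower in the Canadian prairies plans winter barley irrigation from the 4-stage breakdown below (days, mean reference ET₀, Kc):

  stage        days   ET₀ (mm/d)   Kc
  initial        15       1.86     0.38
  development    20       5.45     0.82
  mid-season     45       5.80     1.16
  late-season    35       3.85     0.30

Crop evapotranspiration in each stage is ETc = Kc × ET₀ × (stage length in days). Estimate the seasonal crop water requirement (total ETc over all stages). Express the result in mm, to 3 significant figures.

443 mm

initial: 0.38 × 1.86 × 15 = 10.60 mm
development: 0.82 × 5.45 × 20 = 89.38 mm
mid-season: 1.16 × 5.80 × 45 = 302.76 mm
late-season: 0.30 × 3.85 × 35 = 40.43 mm
Seasonal total = 443.17 mm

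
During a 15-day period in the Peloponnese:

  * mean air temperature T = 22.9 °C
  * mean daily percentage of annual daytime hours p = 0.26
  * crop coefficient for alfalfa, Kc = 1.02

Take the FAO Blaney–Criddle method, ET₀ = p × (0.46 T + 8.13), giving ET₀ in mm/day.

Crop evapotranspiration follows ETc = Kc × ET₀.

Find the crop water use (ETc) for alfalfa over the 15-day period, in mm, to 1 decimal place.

ET₀ = 0.26 × (0.46 × 22.9 + 8.13) = 0.26 × 18.664 = 4.8526 mm/d
ETc = Kc × ET₀ = 1.02 × 4.8526 = 4.9497 mm/d
Over 15 days: 4.9497 × 15 = 74.246 mm

74.2 mm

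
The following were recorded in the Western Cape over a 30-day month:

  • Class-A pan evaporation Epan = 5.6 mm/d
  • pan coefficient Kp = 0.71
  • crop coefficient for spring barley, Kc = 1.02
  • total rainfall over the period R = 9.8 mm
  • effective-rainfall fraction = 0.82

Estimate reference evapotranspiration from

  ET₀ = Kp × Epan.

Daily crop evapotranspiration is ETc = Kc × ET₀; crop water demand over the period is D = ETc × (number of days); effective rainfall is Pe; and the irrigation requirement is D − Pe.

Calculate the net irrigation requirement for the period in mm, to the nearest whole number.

114 mm

ET₀ = 0.71 × 5.6 = 3.9760 mm/d
ETc = Kc × ET₀ = 1.02 × 3.9760 = 4.0555 mm/d
Crop demand D = ETc × 30 d = 4.0555 × 30 = 121.665 mm
Pe = 0.82 × 9.8 = 8.036 mm
D − Pe = 121.665 − 8.036 = 113.629 mm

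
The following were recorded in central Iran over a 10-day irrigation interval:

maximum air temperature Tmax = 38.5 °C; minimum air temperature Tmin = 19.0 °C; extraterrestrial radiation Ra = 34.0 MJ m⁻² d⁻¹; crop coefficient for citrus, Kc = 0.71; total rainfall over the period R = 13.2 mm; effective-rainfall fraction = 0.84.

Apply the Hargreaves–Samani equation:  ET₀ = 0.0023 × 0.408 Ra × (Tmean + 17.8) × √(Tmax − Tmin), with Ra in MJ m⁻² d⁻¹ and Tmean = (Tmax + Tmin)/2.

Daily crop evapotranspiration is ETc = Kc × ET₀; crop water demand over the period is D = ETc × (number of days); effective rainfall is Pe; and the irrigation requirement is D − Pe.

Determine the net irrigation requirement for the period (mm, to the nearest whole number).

Tmean = (38.5 + 19.0)/2 = 28.75 °C
0.408 Ra = 0.408 × 34.0 = 13.8720 mm/d equivalent
ET₀ = 0.0023 × 13.8720 × (28.75 + 17.8) × √19.5 = 0.0023 × 13.8720 × 46.55 × 4.4159 = 6.5585 mm/d
ETc = Kc × ET₀ = 0.71 × 6.5585 = 4.6565 mm/d
Crop demand D = ETc × 10 d = 4.6565 × 10 = 46.565 mm
Pe = 0.84 × 13.2 = 11.088 mm
D − Pe = 46.565 − 11.088 = 35.477 mm

35 mm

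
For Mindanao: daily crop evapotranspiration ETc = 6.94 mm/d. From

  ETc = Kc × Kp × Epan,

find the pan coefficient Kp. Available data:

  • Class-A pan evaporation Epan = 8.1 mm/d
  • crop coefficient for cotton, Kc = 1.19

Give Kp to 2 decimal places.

ETc = Kc × Kp × Epan  ⇒  Kp = ETc / (Kc × Epan)
Kp = 6.94 / (1.19 × 8.1) = 6.94 / 9.639 = 0.7200

0.72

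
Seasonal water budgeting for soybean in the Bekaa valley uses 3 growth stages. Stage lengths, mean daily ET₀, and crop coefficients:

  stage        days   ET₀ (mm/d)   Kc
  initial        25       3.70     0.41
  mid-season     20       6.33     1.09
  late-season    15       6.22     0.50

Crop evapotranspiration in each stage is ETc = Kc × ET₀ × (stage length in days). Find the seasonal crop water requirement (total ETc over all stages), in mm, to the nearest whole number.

223 mm

initial: 0.41 × 3.70 × 25 = 37.93 mm
mid-season: 1.09 × 6.33 × 20 = 137.99 mm
late-season: 0.50 × 6.22 × 15 = 46.65 mm
Seasonal total = 222.57 mm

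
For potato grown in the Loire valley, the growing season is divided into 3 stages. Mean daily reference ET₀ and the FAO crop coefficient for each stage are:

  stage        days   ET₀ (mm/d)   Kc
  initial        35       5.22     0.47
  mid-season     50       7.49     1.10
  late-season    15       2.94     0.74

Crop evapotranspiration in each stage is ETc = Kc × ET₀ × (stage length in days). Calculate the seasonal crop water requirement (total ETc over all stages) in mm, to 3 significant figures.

530 mm

initial: 0.47 × 5.22 × 35 = 85.87 mm
mid-season: 1.10 × 7.49 × 50 = 411.95 mm
late-season: 0.74 × 2.94 × 15 = 32.63 mm
Seasonal total = 530.45 mm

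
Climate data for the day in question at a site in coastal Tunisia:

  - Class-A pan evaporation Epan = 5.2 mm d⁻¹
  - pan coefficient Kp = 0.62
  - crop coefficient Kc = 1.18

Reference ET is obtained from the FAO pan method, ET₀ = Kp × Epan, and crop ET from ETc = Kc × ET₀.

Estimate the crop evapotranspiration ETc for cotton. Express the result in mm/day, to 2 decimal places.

3.80 mm/day

ET₀ = 0.62 × 5.2 = 3.2240 mm/d
ETc = Kc × ET₀ = 1.18 × 3.2240 = 3.8043 mm/d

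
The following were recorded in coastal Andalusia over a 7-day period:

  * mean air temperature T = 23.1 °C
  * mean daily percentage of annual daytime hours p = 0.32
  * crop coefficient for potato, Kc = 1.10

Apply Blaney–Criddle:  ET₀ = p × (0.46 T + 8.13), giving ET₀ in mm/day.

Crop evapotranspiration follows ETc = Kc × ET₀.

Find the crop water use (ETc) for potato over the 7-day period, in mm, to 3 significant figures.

46.2 mm

ET₀ = 0.32 × (0.46 × 23.1 + 8.13) = 0.32 × 18.756 = 6.0019 mm/d
ETc = Kc × ET₀ = 1.10 × 6.0019 = 6.6021 mm/d
Over 7 days: 6.6021 × 7 = 46.215 mm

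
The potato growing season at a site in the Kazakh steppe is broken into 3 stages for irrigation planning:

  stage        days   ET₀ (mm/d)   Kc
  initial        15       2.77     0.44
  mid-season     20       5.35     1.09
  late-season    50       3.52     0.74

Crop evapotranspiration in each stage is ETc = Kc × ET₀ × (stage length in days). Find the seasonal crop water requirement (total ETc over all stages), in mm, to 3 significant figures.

265 mm

initial: 0.44 × 2.77 × 15 = 18.28 mm
mid-season: 1.09 × 5.35 × 20 = 116.63 mm
late-season: 0.74 × 3.52 × 50 = 130.24 mm
Seasonal total = 265.15 mm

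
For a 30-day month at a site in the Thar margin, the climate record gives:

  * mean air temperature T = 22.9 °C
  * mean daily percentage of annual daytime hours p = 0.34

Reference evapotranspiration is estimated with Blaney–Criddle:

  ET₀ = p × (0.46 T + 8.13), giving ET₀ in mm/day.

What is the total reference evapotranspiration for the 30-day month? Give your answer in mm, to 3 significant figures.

190 mm

ET₀ = 0.34 × (0.46 × 22.9 + 8.13) = 0.34 × 18.664 = 6.3458 mm/d
Monthly total = 6.3458 × 30 = 190.374 mm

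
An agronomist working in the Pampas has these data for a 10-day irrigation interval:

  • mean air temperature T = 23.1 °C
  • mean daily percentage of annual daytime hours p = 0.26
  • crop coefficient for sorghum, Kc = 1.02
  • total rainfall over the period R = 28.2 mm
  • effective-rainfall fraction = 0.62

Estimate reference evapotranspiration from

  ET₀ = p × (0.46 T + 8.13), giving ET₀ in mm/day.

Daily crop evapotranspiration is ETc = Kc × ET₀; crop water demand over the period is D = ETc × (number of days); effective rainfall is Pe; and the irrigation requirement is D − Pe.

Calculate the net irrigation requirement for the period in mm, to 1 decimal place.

32.3 mm

ET₀ = 0.26 × (0.46 × 23.1 + 8.13) = 0.26 × 18.756 = 4.8766 mm/d
ETc = Kc × ET₀ = 1.02 × 4.8766 = 4.9741 mm/d
Crop demand D = ETc × 10 d = 4.9741 × 10 = 49.741 mm
Pe = 0.62 × 28.2 = 17.484 mm
D − Pe = 49.741 − 17.484 = 32.257 mm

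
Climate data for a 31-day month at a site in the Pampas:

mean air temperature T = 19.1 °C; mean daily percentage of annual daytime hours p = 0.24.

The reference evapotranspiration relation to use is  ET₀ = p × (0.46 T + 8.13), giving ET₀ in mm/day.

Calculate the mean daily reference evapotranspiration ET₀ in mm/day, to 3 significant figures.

ET₀ = 0.24 × (0.46 × 19.1 + 8.13) = 0.24 × 16.916 = 4.0598 mm/d

4.06 mm/day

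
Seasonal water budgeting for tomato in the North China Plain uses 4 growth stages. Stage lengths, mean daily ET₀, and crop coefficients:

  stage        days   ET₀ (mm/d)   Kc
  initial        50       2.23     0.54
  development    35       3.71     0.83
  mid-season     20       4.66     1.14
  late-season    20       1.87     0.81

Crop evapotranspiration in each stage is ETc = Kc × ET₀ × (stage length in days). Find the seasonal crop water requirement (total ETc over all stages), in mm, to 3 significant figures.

305 mm

initial: 0.54 × 2.23 × 50 = 60.21 mm
development: 0.83 × 3.71 × 35 = 107.78 mm
mid-season: 1.14 × 4.66 × 20 = 106.25 mm
late-season: 0.81 × 1.87 × 20 = 30.29 mm
Seasonal total = 304.53 mm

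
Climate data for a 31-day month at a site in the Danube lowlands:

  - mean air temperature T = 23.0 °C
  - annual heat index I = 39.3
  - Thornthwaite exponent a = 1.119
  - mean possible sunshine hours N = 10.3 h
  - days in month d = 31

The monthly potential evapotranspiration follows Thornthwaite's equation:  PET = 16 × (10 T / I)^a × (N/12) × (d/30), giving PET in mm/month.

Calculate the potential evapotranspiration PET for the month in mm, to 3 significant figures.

102 mm

10T/I = 10 × 23.0 / 39.3 = 5.8524
(10T/I)^a = 5.8524^1.119 = 7.2218
Uncorrected PET = 16 × 7.2218 = 115.549 mm
Correction = (N/12)(d/30) = (10.3/12)(31/30) = 0.8869
PET = 115.549 × 0.8869 = 102.480 mm/month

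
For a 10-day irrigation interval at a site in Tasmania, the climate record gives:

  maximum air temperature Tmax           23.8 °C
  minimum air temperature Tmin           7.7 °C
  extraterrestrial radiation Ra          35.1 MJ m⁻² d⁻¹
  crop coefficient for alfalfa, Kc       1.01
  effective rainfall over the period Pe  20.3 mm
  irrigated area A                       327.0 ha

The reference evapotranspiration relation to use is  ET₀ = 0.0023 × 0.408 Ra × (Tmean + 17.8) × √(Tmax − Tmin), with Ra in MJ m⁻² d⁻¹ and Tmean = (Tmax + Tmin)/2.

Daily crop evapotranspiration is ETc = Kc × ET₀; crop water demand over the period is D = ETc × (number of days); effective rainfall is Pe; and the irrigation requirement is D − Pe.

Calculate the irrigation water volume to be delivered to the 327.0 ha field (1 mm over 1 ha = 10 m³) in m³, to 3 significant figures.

80100 m³

Tmean = (23.8 + 7.7)/2 = 15.75 °C
0.408 Ra = 0.408 × 35.1 = 14.3208 mm/d equivalent
ET₀ = 0.0023 × 14.3208 × (15.75 + 17.8) × √16.1 = 0.0023 × 14.3208 × 33.55 × 4.0125 = 4.4341 mm/d
ETc = Kc × ET₀ = 1.01 × 4.4341 = 4.4784 mm/d
Crop demand D = ETc × 10 d = 4.4784 × 10 = 44.784 mm
D − Pe = 44.784 − 20.3 = 24.484 mm
Volume = 24.484 mm × 327.0 ha × 10 = 80062.7 m³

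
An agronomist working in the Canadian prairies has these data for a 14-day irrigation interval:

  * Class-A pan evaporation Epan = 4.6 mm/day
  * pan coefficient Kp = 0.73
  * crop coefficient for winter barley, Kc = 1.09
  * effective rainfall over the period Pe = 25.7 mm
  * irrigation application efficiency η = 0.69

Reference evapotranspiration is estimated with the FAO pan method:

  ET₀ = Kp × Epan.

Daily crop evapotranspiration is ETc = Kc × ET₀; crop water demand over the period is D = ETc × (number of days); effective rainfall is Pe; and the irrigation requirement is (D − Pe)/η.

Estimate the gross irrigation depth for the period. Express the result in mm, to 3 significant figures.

ET₀ = 0.73 × 4.6 = 3.3580 mm/d
ETc = Kc × ET₀ = 1.09 × 3.3580 = 3.6602 mm/d
Crop demand D = ETc × 14 d = 3.6602 × 14 = 51.243 mm
D − Pe = 51.243 − 25.7 = 25.543 mm
Gross irrigation = 25.543 / 0.69 = 37.019 mm

37.0 mm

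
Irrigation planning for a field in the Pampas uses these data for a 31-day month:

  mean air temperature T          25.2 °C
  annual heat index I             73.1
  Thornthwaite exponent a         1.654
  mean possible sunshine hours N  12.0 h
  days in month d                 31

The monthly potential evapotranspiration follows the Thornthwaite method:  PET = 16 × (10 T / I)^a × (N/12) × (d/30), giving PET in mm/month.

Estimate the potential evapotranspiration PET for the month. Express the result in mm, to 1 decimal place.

128.0 mm

10T/I = 10 × 25.2 / 73.1 = 3.4473
(10T/I)^a = 3.4473^1.654 = 7.7444
Uncorrected PET = 16 × 7.7444 = 123.910 mm
Correction = (N/12)(d/30) = (12.0/12)(31/30) = 1.0333
PET = 123.910 × 1.0333 = 128.036 mm/month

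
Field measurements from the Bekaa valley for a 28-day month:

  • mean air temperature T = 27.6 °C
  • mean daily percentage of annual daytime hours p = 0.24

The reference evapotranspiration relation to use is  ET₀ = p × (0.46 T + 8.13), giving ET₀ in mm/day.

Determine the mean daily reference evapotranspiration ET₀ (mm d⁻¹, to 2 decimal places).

ET₀ = 0.24 × (0.46 × 27.6 + 8.13) = 0.24 × 20.826 = 4.9982 mm/d

5.00 mm d⁻¹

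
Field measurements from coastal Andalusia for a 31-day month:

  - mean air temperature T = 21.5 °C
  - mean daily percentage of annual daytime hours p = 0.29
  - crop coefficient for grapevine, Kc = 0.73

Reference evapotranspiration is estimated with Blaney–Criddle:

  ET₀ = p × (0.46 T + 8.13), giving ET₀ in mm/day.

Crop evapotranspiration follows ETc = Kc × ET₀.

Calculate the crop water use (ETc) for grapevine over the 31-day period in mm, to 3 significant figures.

ET₀ = 0.29 × (0.46 × 21.5 + 8.13) = 0.29 × 18.020 = 5.2258 mm/d
ETc = Kc × ET₀ = 0.73 × 5.2258 = 3.8148 mm/d
Over 31 days: 3.8148 × 31 = 118.259 mm

118 mm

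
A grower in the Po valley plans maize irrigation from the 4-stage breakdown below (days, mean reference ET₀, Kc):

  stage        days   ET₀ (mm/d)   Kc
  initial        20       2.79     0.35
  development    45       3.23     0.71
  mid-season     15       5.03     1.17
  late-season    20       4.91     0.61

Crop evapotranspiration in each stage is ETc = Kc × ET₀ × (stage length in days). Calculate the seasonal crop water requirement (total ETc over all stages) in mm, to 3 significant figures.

271 mm

initial: 0.35 × 2.79 × 20 = 19.53 mm
development: 0.71 × 3.23 × 45 = 103.20 mm
mid-season: 1.17 × 5.03 × 15 = 88.28 mm
late-season: 0.61 × 4.91 × 20 = 59.90 mm
Seasonal total = 270.91 mm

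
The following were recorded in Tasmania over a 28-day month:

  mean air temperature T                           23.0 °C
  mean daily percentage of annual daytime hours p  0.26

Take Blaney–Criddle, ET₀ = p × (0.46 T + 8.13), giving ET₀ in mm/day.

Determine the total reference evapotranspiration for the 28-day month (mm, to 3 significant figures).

ET₀ = 0.26 × (0.46 × 23.0 + 8.13) = 0.26 × 18.710 = 4.8646 mm/d
Monthly total = 4.8646 × 28 = 136.209 mm

136 mm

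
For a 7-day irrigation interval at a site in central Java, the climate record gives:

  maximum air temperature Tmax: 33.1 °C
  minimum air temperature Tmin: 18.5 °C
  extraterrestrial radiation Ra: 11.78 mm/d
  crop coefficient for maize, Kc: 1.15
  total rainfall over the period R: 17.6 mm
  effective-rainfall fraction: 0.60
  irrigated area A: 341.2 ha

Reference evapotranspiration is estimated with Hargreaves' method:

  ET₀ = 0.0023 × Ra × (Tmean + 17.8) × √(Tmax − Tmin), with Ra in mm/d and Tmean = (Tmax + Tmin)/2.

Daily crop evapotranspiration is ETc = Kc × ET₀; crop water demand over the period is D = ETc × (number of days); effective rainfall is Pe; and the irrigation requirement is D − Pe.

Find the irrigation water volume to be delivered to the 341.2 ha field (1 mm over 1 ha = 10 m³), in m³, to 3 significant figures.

87900 m³

Tmean = (33.1 + 18.5)/2 = 25.80 °C
ET₀ = 0.0023 × 11.78 × (25.80 + 17.8) × √14.6 = 0.0023 × 11.78 × 43.60 × 3.8210 = 4.5137 mm/d
ETc = Kc × ET₀ = 1.15 × 4.5137 = 5.1908 mm/d
Crop demand D = ETc × 7 d = 5.1908 × 7 = 36.336 mm
Pe = 0.60 × 17.6 = 10.560 mm
D − Pe = 36.336 − 10.560 = 25.776 mm
Volume = 25.776 mm × 341.2 ha × 10 = 87947.7 m³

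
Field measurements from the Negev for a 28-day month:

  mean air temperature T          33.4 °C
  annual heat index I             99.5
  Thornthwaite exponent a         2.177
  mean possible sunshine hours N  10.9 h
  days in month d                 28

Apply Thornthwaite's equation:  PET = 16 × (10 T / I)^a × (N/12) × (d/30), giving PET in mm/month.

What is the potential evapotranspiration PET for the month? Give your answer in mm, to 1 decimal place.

10T/I = 10 × 33.4 / 99.5 = 3.3568
(10T/I)^a = 3.3568^2.177 = 13.9617
Uncorrected PET = 16 × 13.9617 = 223.387 mm
Correction = (N/12)(d/30) = (10.9/12)(28/30) = 0.8478
PET = 223.387 × 0.8478 = 189.387 mm/month

189.4 mm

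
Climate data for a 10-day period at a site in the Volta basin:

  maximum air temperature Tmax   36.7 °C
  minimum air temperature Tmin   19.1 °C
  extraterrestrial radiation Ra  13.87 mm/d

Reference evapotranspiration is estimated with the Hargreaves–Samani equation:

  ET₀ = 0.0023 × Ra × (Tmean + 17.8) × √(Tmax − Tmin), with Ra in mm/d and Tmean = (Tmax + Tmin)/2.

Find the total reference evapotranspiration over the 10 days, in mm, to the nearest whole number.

61 mm

Tmean = (36.7 + 19.1)/2 = 27.90 °C
ET₀ = 0.0023 × 13.87 × (27.90 + 17.8) × √17.6 = 0.0023 × 13.87 × 45.70 × 4.1952 = 6.1161 mm/d
Over 10 days: 6.1161 × 10 = 61.161 mm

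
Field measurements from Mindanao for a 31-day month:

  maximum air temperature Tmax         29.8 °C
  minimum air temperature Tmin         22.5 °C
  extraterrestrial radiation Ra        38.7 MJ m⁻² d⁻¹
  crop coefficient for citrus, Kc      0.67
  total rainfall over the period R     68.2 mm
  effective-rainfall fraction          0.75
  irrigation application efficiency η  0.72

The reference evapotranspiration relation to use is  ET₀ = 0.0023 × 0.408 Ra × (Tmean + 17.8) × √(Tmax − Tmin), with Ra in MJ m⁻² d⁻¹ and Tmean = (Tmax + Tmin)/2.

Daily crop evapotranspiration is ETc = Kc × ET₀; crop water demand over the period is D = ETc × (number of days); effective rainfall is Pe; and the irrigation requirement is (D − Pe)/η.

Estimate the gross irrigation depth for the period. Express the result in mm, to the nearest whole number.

53 mm

Tmean = (29.8 + 22.5)/2 = 26.15 °C
0.408 Ra = 0.408 × 38.7 = 15.7896 mm/d equivalent
ET₀ = 0.0023 × 15.7896 × (26.15 + 17.8) × √7.3 = 0.0023 × 15.7896 × 43.95 × 2.7019 = 4.3125 mm/d
ETc = Kc × ET₀ = 0.67 × 4.3125 = 2.8894 mm/d
Crop demand D = ETc × 31 d = 2.8894 × 31 = 89.571 mm
Pe = 0.75 × 68.2 = 51.150 mm
D − Pe = 89.571 − 51.150 = 38.421 mm
Gross irrigation = 38.421 / 0.72 = 53.363 mm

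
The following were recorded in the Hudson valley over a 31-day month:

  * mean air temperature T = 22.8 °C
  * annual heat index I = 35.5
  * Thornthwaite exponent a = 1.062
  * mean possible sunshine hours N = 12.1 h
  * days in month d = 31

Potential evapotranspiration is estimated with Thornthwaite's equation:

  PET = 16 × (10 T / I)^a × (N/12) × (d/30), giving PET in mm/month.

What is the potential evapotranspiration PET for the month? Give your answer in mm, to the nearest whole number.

120 mm

10T/I = 10 × 22.8 / 35.5 = 6.4225
(10T/I)^a = 6.4225^1.062 = 7.2075
Uncorrected PET = 16 × 7.2075 = 115.320 mm
Correction = (N/12)(d/30) = (12.1/12)(31/30) = 1.0419
PET = 115.320 × 1.0419 = 120.152 mm/month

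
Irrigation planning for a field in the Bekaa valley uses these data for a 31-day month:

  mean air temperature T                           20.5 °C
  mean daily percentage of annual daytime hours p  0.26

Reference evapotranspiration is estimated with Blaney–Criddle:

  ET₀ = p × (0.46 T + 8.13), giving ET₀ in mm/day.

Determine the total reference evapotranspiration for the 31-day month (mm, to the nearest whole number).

142 mm

ET₀ = 0.26 × (0.46 × 20.5 + 8.13) = 0.26 × 17.560 = 4.5656 mm/d
Monthly total = 4.5656 × 31 = 141.534 mm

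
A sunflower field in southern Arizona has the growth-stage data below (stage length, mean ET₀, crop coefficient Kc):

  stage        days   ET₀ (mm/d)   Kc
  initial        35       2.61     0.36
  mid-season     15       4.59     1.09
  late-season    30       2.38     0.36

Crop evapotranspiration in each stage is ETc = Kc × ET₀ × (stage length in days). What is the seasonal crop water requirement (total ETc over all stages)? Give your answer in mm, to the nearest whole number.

initial: 0.36 × 2.61 × 35 = 32.89 mm
mid-season: 1.09 × 4.59 × 15 = 75.05 mm
late-season: 0.36 × 2.38 × 30 = 25.70 mm
Seasonal total = 133.64 mm

134 mm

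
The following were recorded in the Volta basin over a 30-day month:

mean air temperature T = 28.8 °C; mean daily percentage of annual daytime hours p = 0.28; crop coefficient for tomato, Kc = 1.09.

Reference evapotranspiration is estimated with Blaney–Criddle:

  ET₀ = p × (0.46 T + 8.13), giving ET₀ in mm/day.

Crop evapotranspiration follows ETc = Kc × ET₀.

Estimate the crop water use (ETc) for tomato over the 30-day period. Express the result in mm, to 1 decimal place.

195.7 mm

ET₀ = 0.28 × (0.46 × 28.8 + 8.13) = 0.28 × 21.378 = 5.9858 mm/d
ETc = Kc × ET₀ = 1.09 × 5.9858 = 6.5245 mm/d
Over 30 days: 6.5245 × 30 = 195.735 mm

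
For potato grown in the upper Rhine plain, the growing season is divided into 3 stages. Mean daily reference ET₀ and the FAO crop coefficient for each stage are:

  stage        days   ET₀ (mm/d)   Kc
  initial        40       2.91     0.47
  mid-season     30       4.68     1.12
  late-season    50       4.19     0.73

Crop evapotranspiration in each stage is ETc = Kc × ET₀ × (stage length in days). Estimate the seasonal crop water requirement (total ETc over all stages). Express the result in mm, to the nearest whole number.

365 mm

initial: 0.47 × 2.91 × 40 = 54.71 mm
mid-season: 1.12 × 4.68 × 30 = 157.25 mm
late-season: 0.73 × 4.19 × 50 = 152.94 mm
Seasonal total = 364.90 mm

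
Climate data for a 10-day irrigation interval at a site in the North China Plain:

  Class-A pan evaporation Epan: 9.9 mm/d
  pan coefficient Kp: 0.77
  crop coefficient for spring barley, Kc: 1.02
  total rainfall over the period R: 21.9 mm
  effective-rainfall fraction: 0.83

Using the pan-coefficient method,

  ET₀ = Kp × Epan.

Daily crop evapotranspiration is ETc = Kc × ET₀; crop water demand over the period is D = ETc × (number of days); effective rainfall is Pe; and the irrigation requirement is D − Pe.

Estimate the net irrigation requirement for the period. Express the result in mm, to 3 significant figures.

ET₀ = 0.77 × 9.9 = 7.6230 mm/d
ETc = Kc × ET₀ = 1.02 × 7.6230 = 7.7755 mm/d
Crop demand D = ETc × 10 d = 7.7755 × 10 = 77.755 mm
Pe = 0.83 × 21.9 = 18.177 mm
D − Pe = 77.755 − 18.177 = 59.578 mm

59.6 mm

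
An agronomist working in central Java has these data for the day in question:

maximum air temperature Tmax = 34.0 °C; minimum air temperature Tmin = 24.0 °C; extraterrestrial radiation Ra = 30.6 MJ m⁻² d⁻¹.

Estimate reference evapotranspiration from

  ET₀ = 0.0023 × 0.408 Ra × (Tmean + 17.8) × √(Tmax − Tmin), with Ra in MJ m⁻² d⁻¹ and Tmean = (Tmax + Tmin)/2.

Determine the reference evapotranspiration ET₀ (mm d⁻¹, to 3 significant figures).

4.25 mm d⁻¹

Tmean = (34.0 + 24.0)/2 = 29.00 °C
0.408 Ra = 0.408 × 30.6 = 12.4848 mm/d equivalent
ET₀ = 0.0023 × 12.4848 × (29.00 + 17.8) × √10.0 = 0.0023 × 12.4848 × 46.80 × 3.1623 = 4.2497 mm/d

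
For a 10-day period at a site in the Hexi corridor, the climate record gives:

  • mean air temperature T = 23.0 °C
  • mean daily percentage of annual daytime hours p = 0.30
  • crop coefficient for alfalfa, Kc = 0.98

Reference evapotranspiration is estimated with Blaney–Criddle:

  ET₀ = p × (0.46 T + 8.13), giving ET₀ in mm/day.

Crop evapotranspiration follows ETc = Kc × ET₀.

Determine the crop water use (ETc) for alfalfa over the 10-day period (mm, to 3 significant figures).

ET₀ = 0.30 × (0.46 × 23.0 + 8.13) = 0.30 × 18.710 = 5.6130 mm/d
ETc = Kc × ET₀ = 0.98 × 5.6130 = 5.5007 mm/d
Over 10 days: 5.5007 × 10 = 55.007 mm

55.0 mm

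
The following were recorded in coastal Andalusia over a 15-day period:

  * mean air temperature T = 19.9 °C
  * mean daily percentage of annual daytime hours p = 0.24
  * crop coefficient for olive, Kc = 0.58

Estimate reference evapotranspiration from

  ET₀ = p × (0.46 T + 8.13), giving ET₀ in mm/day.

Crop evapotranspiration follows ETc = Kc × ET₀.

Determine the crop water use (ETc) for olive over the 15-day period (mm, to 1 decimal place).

ET₀ = 0.24 × (0.46 × 19.9 + 8.13) = 0.24 × 17.284 = 4.1482 mm/d
ETc = Kc × ET₀ = 0.58 × 4.1482 = 2.4060 mm/d
Over 15 days: 2.4060 × 15 = 36.090 mm

36.1 mm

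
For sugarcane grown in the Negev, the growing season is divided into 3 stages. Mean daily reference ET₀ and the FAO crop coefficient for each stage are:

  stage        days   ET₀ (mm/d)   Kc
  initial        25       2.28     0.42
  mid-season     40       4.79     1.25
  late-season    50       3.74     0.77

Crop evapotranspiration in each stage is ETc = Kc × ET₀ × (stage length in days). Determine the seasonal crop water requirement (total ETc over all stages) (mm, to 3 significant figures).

407 mm

initial: 0.42 × 2.28 × 25 = 23.94 mm
mid-season: 1.25 × 4.79 × 40 = 239.50 mm
late-season: 0.77 × 3.74 × 50 = 143.99 mm
Seasonal total = 407.43 mm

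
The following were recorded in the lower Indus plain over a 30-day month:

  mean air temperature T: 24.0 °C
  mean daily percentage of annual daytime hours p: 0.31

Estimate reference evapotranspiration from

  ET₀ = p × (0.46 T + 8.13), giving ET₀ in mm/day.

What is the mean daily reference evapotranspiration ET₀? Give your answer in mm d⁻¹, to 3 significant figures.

ET₀ = 0.31 × (0.46 × 24.0 + 8.13) = 0.31 × 19.170 = 5.9427 mm/d

5.94 mm d⁻¹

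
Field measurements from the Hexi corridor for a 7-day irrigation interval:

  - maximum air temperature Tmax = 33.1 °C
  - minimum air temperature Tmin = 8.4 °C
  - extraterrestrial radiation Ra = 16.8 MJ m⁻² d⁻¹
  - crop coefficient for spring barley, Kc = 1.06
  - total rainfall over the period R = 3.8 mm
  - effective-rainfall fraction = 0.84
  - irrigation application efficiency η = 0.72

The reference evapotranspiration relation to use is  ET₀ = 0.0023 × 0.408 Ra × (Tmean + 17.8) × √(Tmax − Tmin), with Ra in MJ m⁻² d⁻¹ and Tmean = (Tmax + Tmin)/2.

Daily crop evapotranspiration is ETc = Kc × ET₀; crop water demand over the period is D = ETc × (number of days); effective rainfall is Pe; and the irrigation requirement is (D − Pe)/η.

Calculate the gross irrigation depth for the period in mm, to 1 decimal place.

Tmean = (33.1 + 8.4)/2 = 20.75 °C
0.408 Ra = 0.408 × 16.8 = 6.8544 mm/d equivalent
ET₀ = 0.0023 × 6.8544 × (20.75 + 17.8) × √24.7 = 0.0023 × 6.8544 × 38.55 × 4.9699 = 3.0204 mm/d
ETc = Kc × ET₀ = 1.06 × 3.0204 = 3.2016 mm/d
Crop demand D = ETc × 7 d = 3.2016 × 7 = 22.411 mm
Pe = 0.84 × 3.8 = 3.192 mm
D − Pe = 22.411 − 3.192 = 19.219 mm
Gross irrigation = 19.219 / 0.72 = 26.693 mm

26.7 mm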